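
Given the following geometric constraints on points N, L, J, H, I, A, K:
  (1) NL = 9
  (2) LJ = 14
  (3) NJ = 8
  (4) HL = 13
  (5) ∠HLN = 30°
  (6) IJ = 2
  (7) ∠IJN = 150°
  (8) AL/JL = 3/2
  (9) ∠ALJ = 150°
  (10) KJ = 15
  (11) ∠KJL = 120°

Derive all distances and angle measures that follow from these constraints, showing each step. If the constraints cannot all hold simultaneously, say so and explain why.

The constraints are consistent.

From the given relations:
  AL = 3/2·JL = 3/2·14 = 21

Step 1: From NL = 9, LH = 13, and ∠NLH = 30°, by the law of cosines:
  NH² = NL² + LH² - 2·NL·LH·cos(30°) = 81 + 169 - 202.6 = 47.35
  NH ≈ 6.88

Step 2: From NJ = 8, JI = 2, and ∠NJI = 150°, by the law of cosines:
  NI² = NJ² + JI² - 2·NJ·JI·cos(150°) = 64 + 4 + 27.71 = 95.71
  NI ≈ 9.78

Step 3: From LJ = 14, JK = 15, and ∠LJK = 120°, by the law of cosines:
  LK² = LJ² + JK² - 2·LJ·JK·cos(120°) = 196 + 225 + 210 = 631
  LK ≈ 25.12

Step 4: From JL = 14, LA = 21, and ∠JLA = 150°, by the law of cosines:
  JA² = JL² + LA² - 2·JL·LA·cos(150°) = 196 + 441 + 509.2 = 1146
  JA ≈ 33.86

Step 5: From NJ = 8, NL = 9, JL = 14, by the inverse law of cosines:
  cos(∠JNL) = (NJ² + NL² - JL²) / (2·NJ·NL)
  ∠JNL = 110.74°

Step 6: From LJ = 14, LN = 9, JN = 8, by the inverse law of cosines:
  cos(∠JLN) = (LJ² + LN² - JN²) / (2·LJ·LN)
  ∠JLN = 32.3°

Step 7: From JL = 14, JN = 8, LN = 9, by the inverse law of cosines:
  cos(∠LJN) = (JL² + JN² - LN²) / (2·JL·JN)
  ∠LJN = 36.96°

Step 8: From NH = 6.88, NL = 9, HL = 13, by the inverse law of cosines:
  cos(∠HNL) = (NH² + NL² - HL²) / (2·NH·NL)
  ∠HNL = 109.16°

Step 9: From NI = 9.78, NJ = 8, IJ = 2, by the inverse law of cosines:
  cos(∠INJ) = (NI² + NJ² - IJ²) / (2·NI·NJ)
  ∠INJ = 5.87°

Step 10: From LJ = 14, LK = 25.12, JK = 15, by the inverse law of cosines:
  cos(∠JLK) = (LJ² + LK² - JK²) / (2·LJ·LK)
  ∠JLK = 31.14°

Step 11: From JA = 33.86, JL = 14, AL = 21, by the inverse law of cosines:
  cos(∠AJL) = (JA² + JL² - AL²) / (2·JA·JL)
  ∠AJL = 18.07°

Step 12: From HL = 13, HN = 6.88, LN = 9, by the inverse law of cosines:
  cos(∠LHN) = (HL² + HN² - LN²) / (2·HL·HN)
  ∠LHN = 40.84°

Step 13: From IJ = 2, IN = 9.78, JN = 8, by the inverse law of cosines:
  cos(∠JIN) = (IJ² + IN² - JN²) / (2·IJ·IN)
  ∠JIN = 24.13°

Step 14: From AJ = 33.86, AL = 21, JL = 14, by the inverse law of cosines:
  cos(∠JAL) = (AJ² + AL² - JL²) / (2·AJ·AL)
  ∠JAL = 11.93°

Step 15: From KJ = 15, KL = 25.12, JL = 14, by the inverse law of cosines:
  cos(∠JKL) = (KJ² + KL² - JL²) / (2·KJ·KL)
  ∠JKL = 28.86°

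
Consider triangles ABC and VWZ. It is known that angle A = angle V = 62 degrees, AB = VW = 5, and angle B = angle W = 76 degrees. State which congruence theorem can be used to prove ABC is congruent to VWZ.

The given information matches ASA: Two pairs of corresponding angles and the included side are equal (Angle-Side-Angle).

ASA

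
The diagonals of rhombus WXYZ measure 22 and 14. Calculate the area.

Area = (22 * 14) / 2 = 308 / 2 = 154

154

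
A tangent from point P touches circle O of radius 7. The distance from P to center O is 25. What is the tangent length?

Let T be the point of tangency. Then OT ⊥ PT (radius ⊥ tangent).
In right triangle OTP: OP² = OT² + PT²
25² = 7² + PT²
PT² = 576, PT = 24

24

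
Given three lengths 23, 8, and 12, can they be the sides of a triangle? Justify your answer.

Check the triangle inequality: 8 + 12 = 20 ≤ 23.
Since the sum of two sides does not exceed the third, no triangle can be formed.

No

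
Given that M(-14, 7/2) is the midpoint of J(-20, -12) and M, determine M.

Using the midpoint formula: M = ((x1 + x2)/2, (y1 + y2)/2)
We know M = (-14, 7/2) and J = (-20, -12)
For x: -14 = (-20 + x2)/2, so x2 = 2*-14 - -20 = -8
For y: 7/2 = (-12 + y2)/2, so y2 = 2*7/2 - -12 = 19
M = (-8, 19)

(-8, 19)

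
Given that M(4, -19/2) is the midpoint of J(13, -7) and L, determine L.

Using the midpoint formula: M = ((x1 + x2)/2, (y1 + y2)/2)
We know M = (4, -19/2) and J = (13, -7)
For x: 4 = (13 + x2)/2, so x2 = 2*4 - 13 = -5
For y: -19/2 = (-7 + y2)/2, so y2 = 2*-19/2 - -7 = -12
L = (-5, -12)

(-5, -12)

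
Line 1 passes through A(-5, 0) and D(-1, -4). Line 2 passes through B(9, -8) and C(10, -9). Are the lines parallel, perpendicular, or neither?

Slope of line 1: m1 = (-4 - 0)/(-1 - -5) = -4/4 = -1
Slope of line 2: m2 = (-9 - -8)/(10 - 9) = -1/1 = -1
Since m1 = m2 = -1, the lines are parallel.

Parallel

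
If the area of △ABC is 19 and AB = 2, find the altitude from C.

height = 2 * 19 / 2 = 19

19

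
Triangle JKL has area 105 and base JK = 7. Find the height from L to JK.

height = 2 * 105 / 7 = 30

30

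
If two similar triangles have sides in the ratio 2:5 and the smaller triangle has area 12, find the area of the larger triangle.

The ratio of areas of similar triangles = (side ratio)^2.
Side ratio = 2:5, so area ratio = 4:25.
Area of the larger triangle / Area of the smaller triangle = 25/4
Area of the larger triangle = 12 * 25/4 = 75

75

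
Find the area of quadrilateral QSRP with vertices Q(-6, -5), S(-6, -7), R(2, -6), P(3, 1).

The Shoelace formula works by pairing each vertex with the next (cycling back to the first).
For each pair, compute x_i*y_(i+1) - x_(i+1)*y_i:
  (-6*-7 - -6*-5) = 12
  (-6*-6 - 2*-7) = 50
  (2*1 - 3*-6) = 20
  (3*-5 - -6*1) = -9
Taking half the absolute value of the total: Area = (1/2)(73) = 73/2.

73/2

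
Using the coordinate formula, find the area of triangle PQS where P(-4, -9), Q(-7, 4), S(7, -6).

Shoelace: Area = (1/2)|-4(4--6) + -7(-6--9) + 7(-9-4)| = (1/2)(152) = 76

76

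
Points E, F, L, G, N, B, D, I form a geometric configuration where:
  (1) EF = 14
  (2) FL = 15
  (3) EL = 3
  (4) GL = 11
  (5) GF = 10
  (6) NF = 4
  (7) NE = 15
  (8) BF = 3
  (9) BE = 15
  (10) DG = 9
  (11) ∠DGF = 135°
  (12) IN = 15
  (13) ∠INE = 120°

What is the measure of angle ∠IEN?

Step 1: By the law of cosines on triangle ENI: EI² = 15² + 15² − 2·15·15·cos(120°) = 675, so EI = 15·√3.
Step 2: By the inverse law of cosines on triangle IEN: cos(∠IEN) = ((15·√3)² + 15² − 15²) / (2·15·√3·15) = 675/779.42 = 0.866, so ∠IEN = 30°.

Therefore, the measure of angle ∠IEN = 30°.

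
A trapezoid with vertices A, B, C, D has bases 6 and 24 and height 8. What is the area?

A trapezoid's area equals the midsegment times the height.
The midsegment is (6 + 24) / 2 = 15.
Area = 15 * 8 = 120.

120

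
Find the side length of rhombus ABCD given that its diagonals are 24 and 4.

Half-diagonals are 12 and 2. side = sqrt(12^2 + 2^2) = sqrt(148) = 2*sqrt(37)

2*sqrt(37)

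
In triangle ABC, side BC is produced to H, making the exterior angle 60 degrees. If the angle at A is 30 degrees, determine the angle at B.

The exterior angle theorem states that an exterior angle equals the sum of the two non-adjacent interior angles.
So 60 = 30 + angle B, which gives angle B = 60 - 30 = 30 degrees.

30 degrees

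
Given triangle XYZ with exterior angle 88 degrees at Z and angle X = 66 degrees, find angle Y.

The exterior angle theorem states that an exterior angle equals the sum of the two non-adjacent interior angles.
So 88 = 66 + angle Y, which gives angle Y = 88 - 66 = 22 degrees.

22 degrees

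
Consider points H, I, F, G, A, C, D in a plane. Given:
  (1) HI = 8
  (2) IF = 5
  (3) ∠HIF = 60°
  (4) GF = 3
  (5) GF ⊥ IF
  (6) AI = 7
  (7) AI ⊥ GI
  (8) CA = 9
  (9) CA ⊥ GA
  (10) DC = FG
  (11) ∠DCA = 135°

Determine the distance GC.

Step 1: By the law of cosines on triangle GFI: GI² = 3² + 5² − 2·3·5·cos(90°) = 34, so GI = √34.
Step 2: By the law of cosines on triangle GIA: GA² = √34² + 7² − 2·√34·7·cos(90°) = 83, so GA = √83.
Step 3: By the law of cosines on triangle GAC: GC² = √83² + 9² − 2·√83·9·cos(90°) = 164, so GC = 2·√41.

Therefore, the length of GC = 2·√41.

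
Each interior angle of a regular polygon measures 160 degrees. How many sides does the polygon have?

The exterior angle is the supplement of the interior angle: 180 - 160 = 20 degrees.
Since the exterior angles of any convex polygon sum to 360 degrees, the number of sides is 360 / 20 = 18.

18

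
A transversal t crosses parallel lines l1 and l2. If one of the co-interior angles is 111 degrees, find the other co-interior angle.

Co-interior angles (same-side interior) formed by parallel lines and a transversal are supplementary (sum to 180 degrees).
The given angle is 111 degrees.
The co-interior angle = 180 - 111 = 69 degrees.

69 degrees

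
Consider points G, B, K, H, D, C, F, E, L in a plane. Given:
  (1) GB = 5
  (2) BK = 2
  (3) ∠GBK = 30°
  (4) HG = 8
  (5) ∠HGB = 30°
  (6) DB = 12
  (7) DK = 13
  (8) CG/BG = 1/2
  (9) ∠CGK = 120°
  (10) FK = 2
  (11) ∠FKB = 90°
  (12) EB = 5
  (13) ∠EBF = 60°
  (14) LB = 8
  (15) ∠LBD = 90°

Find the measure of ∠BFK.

Step 1: By the law of cosines on triangle FKB: FB² = 2² + 2² − 2·2·2·cos(90°) = 8, so FB = 2·√2.
Step 2: By the inverse law of cosines on triangle BFK: cos(∠BFK) = ((2·√2)² + 2² − 2²) / (2·2·√2·2) = 8/11.31 = 0.7071, so ∠BFK = 45°.

Therefore, the measure of angle ∠BFK = 45°.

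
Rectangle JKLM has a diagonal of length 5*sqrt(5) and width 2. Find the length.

Using the Pythagorean theorem: d^2 = a^2 + b^2
b^2 = d^2 - a^2
b^2 = 125 - 4
b^2 = 121
b = sqrt(121) = 11

11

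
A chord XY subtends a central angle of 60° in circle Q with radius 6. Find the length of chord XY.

Chord length = 2r sin(θ/2)
= 2 × 6 × sin(60°/2)
= 2 × 6 × sin(30°)
= 6

6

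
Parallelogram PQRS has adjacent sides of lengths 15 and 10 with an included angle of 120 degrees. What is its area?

The area of a parallelogram equals the product of two adjacent sides times the sine of the included angle.
This is because the height equals 10 * sin(120°) = 5*sqrt(3).
Area = 15 * 5*sqrt(3) = 75*sqrt(3)

75*sqrt(3)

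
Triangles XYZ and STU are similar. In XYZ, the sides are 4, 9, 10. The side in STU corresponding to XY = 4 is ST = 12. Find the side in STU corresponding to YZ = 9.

Since the triangles are similar, the ratio of corresponding sides is constant.
Scale factor k = ST / XY = 12 / 4 = 3
TU = k * YZ = 3 * 9 = 27

27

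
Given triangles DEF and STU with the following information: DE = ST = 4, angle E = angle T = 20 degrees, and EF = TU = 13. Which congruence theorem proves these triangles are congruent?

Consider the given information: DE = ST = 4, angle E = angle T = 20 degrees, and EF = TU = 13
This is not AAS or HL: AAS requires two angles and a non-included side. HL only applies to right triangles with matching hypotenuse and leg.
The correct criterion is SAS. Two pairs of corresponding sides and the included angle are equal (Side-Angle-Side).

SAS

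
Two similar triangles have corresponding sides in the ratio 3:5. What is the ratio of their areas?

The ratio of areas of similar triangles equals the square of the side ratio.
Side ratio = 3:5
Area ratio = (3/5)^2 = 9/25 = 9:25

9:25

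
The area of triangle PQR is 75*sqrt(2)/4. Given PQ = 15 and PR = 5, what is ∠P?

Area = (1/2) * a * b * sin(C)
sin(C) = 2 * Area / (a * b)
sin(C) = 2 * 75*sqrt(2)/4 / (15 * 5)
sin(C) = sqrt(2)/2
C = arcsin(sqrt(2)/2) = 45°
Since sin(180° - C) = sin(C), the obtuse angle 135° gives the same area, so C = 45° or C = 135°.

45° or 135°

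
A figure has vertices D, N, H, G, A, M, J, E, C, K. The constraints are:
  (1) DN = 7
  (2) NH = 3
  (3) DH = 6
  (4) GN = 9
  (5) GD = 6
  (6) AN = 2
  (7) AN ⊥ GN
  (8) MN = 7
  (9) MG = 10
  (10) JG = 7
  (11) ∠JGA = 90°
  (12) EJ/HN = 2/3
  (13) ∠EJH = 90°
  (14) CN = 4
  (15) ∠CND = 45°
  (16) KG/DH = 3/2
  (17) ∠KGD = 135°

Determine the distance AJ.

Step 1: By the law of cosines on triangle GNA: GA² = 9² + 2² − 2·9·2·cos(90°) = 85, so GA = √85.
Step 2: By the law of cosines on triangle AGJ: AJ² = √85² + 7² − 2·√85·7·cos(90°) = 134, so AJ = √134.

Therefore, the length of AJ = √134.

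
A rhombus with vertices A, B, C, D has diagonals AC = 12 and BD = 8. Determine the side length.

In a rhombus, the diagonals bisect each other perpendicularly, creating four congruent right triangles.
Each triangle has legs 6 (half of 12) and 4 (half of 8).
The hypotenuse of each right triangle is a side of the rhombus:
side = sqrt(6^2 + 4^2) = sqrt(52) = 2*sqrt(13)

2*sqrt(13)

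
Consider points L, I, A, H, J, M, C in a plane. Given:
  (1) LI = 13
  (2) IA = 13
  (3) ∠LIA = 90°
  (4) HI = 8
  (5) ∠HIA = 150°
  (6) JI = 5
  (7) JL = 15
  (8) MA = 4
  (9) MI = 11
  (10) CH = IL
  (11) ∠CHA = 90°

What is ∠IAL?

Step 1: By the law of cosines on triangle AIL: AL² = 13² + 13² − 2·13·13·cos(90°) = 338, so AL = 13·√2.
Step 2: By the inverse law of cosines on triangle IAL: cos(∠IAL) = (13² + (13·√2)² − 13²) / (2·13·13·√2) = 338/478 = 0.7071, so ∠IAL = 45°.

Therefore, the measure of angle ∠IAL = 45°.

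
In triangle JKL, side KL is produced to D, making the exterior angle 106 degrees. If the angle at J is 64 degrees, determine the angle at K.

angle K = 106 - 64 = 42 degrees (exterior angle theorem).

42 degrees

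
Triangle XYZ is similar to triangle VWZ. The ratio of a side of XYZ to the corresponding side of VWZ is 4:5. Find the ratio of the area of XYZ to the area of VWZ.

Area ratio = (side ratio)^2 = (4/5)^2 = 16:25.

16:25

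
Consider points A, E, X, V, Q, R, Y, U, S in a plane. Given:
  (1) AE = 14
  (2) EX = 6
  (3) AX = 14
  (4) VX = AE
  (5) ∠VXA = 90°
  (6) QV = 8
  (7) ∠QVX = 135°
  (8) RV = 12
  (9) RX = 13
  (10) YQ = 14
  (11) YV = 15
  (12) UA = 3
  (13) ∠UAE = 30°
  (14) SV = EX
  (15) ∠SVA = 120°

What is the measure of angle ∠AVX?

From the given relations: VX = AE = 14.
Step 1: By the law of cosines on triangle VXA: VA² = 14² + 14² − 2·14·14·cos(90°) = 392, so VA = 14·√2.
Step 2: By the inverse law of cosines on triangle AVX: cos(∠AVX) = ((14·√2)² + 14² − 14²) / (2·14·√2·14) = 392/554.37 = 0.7071, so ∠AVX = 45°.

Therefore, the measure of angle ∠AVX = 45°.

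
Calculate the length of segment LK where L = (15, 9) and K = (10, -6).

The horizontal distance is |10 - 15| = 5 and the vertical distance is |-6 - 9| = 15.
By the Pythagorean theorem, d = sqrt(5^2 + 15^2) = sqrt(250) = 5*sqrt(10).

5*sqrt(10)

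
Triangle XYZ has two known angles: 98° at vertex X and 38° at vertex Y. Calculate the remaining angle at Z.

angle Z = 180 - 98 - 38 = 44 degrees.

44 degrees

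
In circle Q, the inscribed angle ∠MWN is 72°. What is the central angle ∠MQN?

By the inscribed angle theorem, the central angle is twice the inscribed angle.
Central angle = 2 × 72° = 144°

144°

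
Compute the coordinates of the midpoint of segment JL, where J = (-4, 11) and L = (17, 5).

M = ((x₁ + x₂)/2, (y₁ + y₂)/2)
= ((-4 + 17)/2, (11 + 5)/2)
= (13/2, 16/2) = (13/2, 8)

(13/2, 8)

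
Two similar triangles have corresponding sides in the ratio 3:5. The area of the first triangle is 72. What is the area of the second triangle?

The ratio of areas of similar triangles = (side ratio)^2.
Side ratio = 3:5, so area ratio = 9:25.
Area of the second triangle / Area of the first triangle = 25/9
Area of the second triangle = 72 * 25/9 = 200

200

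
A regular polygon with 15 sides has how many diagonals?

The number of diagonals in an n-gon is n(n - 3)/2.
For n = 15: 15(15 - 3)/2 = 15 × 12 / 2 = 90.

90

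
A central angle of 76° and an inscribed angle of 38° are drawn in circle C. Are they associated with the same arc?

By the inscribed angle theorem, if both angles subtend the same arc, the inscribed angle must be half the central angle.
Half of 76° = 38°, which equals the given inscribed angle of 38°.
Therefore, yes, they correspond to the same arc.

Yes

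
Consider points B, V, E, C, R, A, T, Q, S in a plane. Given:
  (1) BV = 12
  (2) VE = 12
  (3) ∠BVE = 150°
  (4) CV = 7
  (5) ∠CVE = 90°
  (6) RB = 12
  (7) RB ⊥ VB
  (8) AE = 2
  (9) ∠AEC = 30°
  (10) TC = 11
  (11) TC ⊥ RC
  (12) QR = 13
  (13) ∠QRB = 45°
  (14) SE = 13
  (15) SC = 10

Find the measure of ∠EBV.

Step 1: By the law of cosines on triangle BVE: BE² = 12² + 12² − 2·12·12·cos(150°) = 537.42, so BE ≈ 23.18.
Step 2: By the inverse law of cosines on triangle EBV: cos(∠EBV) = (23.18² + 12² − 12²) / (2·23.18·12) = 537.42/556.37 = 0.9659, so ∠EBV = 15°.

Therefore, the measure of angle ∠EBV = 15°.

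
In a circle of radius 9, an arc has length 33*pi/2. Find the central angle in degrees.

θ = 360 × 33*pi/2 / (2π × 9) = 330° (rearranging arc length formula).

330°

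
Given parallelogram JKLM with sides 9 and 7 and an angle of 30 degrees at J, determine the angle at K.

Consecutive angles are supplementary: angle K = 180 - 30 = 150 degrees.

150 degrees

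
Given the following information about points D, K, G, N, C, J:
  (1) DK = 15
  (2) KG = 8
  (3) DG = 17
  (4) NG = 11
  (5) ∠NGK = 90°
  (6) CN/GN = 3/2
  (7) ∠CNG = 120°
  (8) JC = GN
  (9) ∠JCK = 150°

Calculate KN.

Step 1: By the law of cosines on triangle KGN: KN² = 8² + 11² − 2·8·11·cos(90°) = 185, so KN = √185.

Therefore, the length of KN = √185.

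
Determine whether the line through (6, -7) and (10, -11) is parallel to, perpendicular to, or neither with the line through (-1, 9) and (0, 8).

Slope of line 1: m1 = (-11 - -7)/(10 - 6) = -4/4 = -1
Slope of line 2: m2 = (8 - 9)/(0 - -1) = -1/1 = -1
m1 = m2, so the lines are parallel.

Parallel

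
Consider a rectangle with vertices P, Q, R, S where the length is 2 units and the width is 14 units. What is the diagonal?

d = sqrt(2^2 + 14^2) = sqrt(200) = 10*sqrt(2)

10*sqrt(2)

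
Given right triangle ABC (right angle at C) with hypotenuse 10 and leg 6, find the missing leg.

By the Pythagorean theorem: BC^2 = AB^2 - AC^2
BC^2 = 10^2 - 6^2 = 100 - 36 = 64
BC = sqrt(64) = 8

8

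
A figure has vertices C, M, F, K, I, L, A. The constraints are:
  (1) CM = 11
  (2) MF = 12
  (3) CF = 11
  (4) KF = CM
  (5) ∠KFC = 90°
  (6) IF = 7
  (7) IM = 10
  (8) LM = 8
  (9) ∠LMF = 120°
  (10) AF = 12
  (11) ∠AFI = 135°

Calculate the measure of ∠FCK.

From the given relations: KF = CM = 11.
Step 1: By the law of cosines on triangle CFK: CK² = 11² + 11² − 2·11·11·cos(90°) = 242, so CK = 11·√2.
Step 2: By the inverse law of cosines on triangle FCK: cos(∠FCK) = (11² + (11·√2)² − 11²) / (2·11·11·√2) = 242/342.24 = 0.7071, so ∠FCK = 45°.

Therefore, the measure of angle ∠FCK = 45°.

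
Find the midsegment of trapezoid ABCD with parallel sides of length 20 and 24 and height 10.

midsegment = (20 + 24) / 2 = 44 / 2 = 22

22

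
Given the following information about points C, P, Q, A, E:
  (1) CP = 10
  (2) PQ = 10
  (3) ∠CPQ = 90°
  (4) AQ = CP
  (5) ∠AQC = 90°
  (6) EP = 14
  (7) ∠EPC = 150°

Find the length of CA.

From the given relations: AQ = CP = 10.
Step 1: By the law of cosines on triangle CPQ: CQ² = 10² + 10² − 2·10·10·cos(90°) = 200, so CQ = 10·√2.
Step 2: By the law of cosines on triangle CQA: CA² = (10·√2)² + 10² − 2·10·√2·10·cos(90°) = 300, so CA = 10·√3.

Therefore, the length of CA = 10·√3.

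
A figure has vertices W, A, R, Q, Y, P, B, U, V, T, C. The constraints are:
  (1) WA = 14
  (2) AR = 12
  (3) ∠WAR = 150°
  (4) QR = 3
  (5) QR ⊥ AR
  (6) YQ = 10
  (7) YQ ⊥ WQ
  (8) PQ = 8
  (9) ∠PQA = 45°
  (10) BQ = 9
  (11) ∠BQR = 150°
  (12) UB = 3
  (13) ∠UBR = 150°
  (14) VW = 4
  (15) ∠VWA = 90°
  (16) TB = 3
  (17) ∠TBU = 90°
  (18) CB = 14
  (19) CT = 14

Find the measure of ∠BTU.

Step 1: By the law of cosines on triangle TBU: TU² = 3² + 3² − 2·3·3·cos(90°) = 18, so TU = 3·√2.
Step 2: By the inverse law of cosines on triangle BTU: cos(∠BTU) = (3² + (3·√2)² − 3²) / (2·3·3·√2) = 18/25.46 = 0.7071, so ∠BTU = 45°.

Therefore, the measure of angle ∠BTU = 45°.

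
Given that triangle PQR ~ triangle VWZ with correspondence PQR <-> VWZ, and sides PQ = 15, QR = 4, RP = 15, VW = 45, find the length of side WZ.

k = 45/15 = 3. WZ = 3 * 4 = 12.

12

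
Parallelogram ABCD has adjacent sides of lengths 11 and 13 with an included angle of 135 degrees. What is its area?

Area = 11 * 13 * sin(135°) = 143 * sqrt(2)/2 = 143*sqrt(2)/2

143*sqrt(2)/2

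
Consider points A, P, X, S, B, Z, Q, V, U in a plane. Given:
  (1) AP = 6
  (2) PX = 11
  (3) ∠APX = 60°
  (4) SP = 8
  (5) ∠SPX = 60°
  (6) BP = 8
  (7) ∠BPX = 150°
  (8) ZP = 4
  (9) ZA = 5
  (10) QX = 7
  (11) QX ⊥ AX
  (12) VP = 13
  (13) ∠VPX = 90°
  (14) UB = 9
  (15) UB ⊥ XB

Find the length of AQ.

Step 1: By the law of cosines on triangle XPA: XA² = 11² + 6² − 2·11·6·cos(60°) = 91, so XA = √91.
Step 2: By the law of cosines on triangle AXQ: AQ² = √91² + 7² − 2·√91·7·cos(90°) = 140, so AQ = 2·√35.

Therefore, the length of AQ = 2·√35.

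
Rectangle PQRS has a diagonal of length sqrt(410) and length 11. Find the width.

The diagonal of a rectangle forms a right triangle with the two sides.
Rearranging the Pythagorean theorem: missing side = sqrt(d^2 - known^2).
= sqrt(410 - 121) = sqrt(289) = 17.

17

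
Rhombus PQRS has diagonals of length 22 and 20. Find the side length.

The diagonals of a rhombus bisect each other at right angles.
Half-diagonals: 22/2 = 11 and 20/2 = 10
side = sqrt(11^2 + 10^2)
side = sqrt(121 + 100)
side = sqrt(221)

sqrt(221)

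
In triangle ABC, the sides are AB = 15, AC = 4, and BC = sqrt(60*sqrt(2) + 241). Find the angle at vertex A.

When all three sides of a triangle are known, the law of cosines can be rearranged to find any angle.
cos(C) = (a² + b² - c²) / (2ab) gives cos(A) = -sqrt(2)/2.
Taking the inverse cosine: A = 135°.

135°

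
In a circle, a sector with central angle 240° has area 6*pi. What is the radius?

Sector area A = πr² × θ/360, so r² = 360A / (πθ).
r² = 360 × 6*pi / (π × 240)
r² = 9
r = 3

3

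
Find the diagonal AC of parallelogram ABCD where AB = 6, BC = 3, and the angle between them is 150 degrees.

Using the law of cosines:
d^2 = 6^2 + 3^2 - 2(6)(3)cos(150 degrees)
d^2 = 36 + 9 - 36*-sqrt(3)/2
d^2 = 18*sqrt(3) + 45
d = 3*sqrt(2*sqrt(3) + 5)

3*sqrt(2*sqrt(3) + 5)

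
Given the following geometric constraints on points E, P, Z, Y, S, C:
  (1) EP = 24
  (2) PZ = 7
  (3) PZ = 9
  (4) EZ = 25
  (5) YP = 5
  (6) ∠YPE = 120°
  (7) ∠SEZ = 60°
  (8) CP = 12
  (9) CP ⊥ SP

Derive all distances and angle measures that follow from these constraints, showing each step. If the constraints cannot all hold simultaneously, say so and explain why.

These constraints are not satisfiable: (2) PZ = 7 and (3) PZ = 9 assign two different lengths to the same segment. No planar figure meets all of them, so nothing further can be derived.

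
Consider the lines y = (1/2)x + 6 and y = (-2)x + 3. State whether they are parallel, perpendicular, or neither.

Slope of line 1: m1 = 1/2
Slope of line 2: m2 = -2
m1 * m2 = -1, so perpendicular.

Perpendicular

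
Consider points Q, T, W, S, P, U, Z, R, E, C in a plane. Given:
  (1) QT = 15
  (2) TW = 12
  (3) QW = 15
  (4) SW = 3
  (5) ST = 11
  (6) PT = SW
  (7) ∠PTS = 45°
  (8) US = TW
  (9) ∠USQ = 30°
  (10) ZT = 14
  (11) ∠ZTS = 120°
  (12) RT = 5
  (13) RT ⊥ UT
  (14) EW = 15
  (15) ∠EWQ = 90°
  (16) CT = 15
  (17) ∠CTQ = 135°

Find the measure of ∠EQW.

Step 1: By the law of cosines on triangle QWE: QE² = 15² + 15² − 2·15·15·cos(90°) = 450, so QE = 15·√2.
Step 2: By the inverse law of cosines on triangle EQW: cos(∠EQW) = ((15·√2)² + 15² − 15²) / (2·15·√2·15) = 450/636.4 = 0.7071, so ∠EQW = 45°.

Therefore, the measure of angle ∠EQW = 45°.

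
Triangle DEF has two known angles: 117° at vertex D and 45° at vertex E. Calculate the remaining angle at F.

Let angle F = x. Then 117 + 45 + x = 180.
x = 180 - 162 = 18 degrees.

18 degrees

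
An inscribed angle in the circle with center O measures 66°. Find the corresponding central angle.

Central angle = 2 × 66° = 132° (inscribed angle theorem).

132°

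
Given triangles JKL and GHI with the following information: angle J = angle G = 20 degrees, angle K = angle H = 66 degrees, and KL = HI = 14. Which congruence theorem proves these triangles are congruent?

The given information matches AAS: Two pairs of corresponding angles and a non-included side are equal (Angle-Angle-Side).

AAS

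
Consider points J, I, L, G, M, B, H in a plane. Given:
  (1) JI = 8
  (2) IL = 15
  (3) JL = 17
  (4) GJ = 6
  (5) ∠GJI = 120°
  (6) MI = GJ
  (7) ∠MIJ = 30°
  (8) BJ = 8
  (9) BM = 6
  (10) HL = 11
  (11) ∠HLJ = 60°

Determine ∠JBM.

From the given relations: MI = GJ = 6.
Step 1: By the law of cosines on triangle JIM: JM² = 8² + 6² − 2·8·6·cos(30°) = 16.86, so JM ≈ 4.11.
Step 2: By the inverse law of cosines on triangle JBM: cos(∠JBM) = (8² + 6² − 4.11²) / (2·8·6) = 83.14/96 = 0.866, so ∠JBM = 30°.

Therefore, the measure of angle ∠JBM = 30°.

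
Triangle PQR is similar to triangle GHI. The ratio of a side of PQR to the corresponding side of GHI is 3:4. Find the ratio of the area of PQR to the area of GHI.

Area ratio = (side ratio)^2 = (3/4)^2 = 9:16.

9:16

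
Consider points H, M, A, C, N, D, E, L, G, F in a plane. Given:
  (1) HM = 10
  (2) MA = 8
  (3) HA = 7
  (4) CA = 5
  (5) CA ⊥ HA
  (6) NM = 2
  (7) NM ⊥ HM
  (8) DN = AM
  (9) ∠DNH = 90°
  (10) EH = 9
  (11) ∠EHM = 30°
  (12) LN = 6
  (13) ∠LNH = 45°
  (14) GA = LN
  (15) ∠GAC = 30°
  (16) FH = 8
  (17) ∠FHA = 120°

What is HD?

From the given relations: DN = AM = 8.
Step 1: By the law of cosines on triangle HMN: HN² = 10² + 2² − 2·10·2·cos(90°) = 104, so HN = 2·√26.
Step 2: By the law of cosines on triangle HND: HD² = (2·√26)² + 8² − 2·2·√26·8·cos(90°) = 168, so HD = 2·√42.

Therefore, the length of HD = 2·√42.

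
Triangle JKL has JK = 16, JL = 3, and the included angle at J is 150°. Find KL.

Law of cosines: KL^2 = 16^2 + 3^2 - 2(16)(3)cos(150°) = 48*sqrt(3) + 265, so KL = sqrt(48*sqrt(3) + 265).

sqrt(48*sqrt(3) + 265)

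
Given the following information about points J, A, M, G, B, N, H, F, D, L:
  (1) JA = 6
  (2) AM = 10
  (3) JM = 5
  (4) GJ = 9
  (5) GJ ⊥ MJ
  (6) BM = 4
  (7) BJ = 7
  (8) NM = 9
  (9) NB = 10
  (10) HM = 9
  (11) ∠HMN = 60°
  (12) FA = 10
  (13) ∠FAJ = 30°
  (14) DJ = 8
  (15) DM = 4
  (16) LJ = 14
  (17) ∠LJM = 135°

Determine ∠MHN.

Step 1: By the law of cosines on triangle HMN: HN² = 9² + 9² − 2·9·9·cos(60°) = 81, so HN = 9.
Step 2: By the inverse law of cosines on triangle MHN: cos(∠MHN) = (9² + 9² − 9²) / (2·9·9) = 81/162 = 0.5, so ∠MHN = 60°.

Therefore, the measure of angle ∠MHN = 60°.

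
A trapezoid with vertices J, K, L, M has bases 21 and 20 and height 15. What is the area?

Area of a trapezoid = (base1 + base2) * height / 2
Area = (21 + 20) * 15 / 2
Area = 41 * 15 / 2
Area = 615 / 2
Area = 615/2

615/2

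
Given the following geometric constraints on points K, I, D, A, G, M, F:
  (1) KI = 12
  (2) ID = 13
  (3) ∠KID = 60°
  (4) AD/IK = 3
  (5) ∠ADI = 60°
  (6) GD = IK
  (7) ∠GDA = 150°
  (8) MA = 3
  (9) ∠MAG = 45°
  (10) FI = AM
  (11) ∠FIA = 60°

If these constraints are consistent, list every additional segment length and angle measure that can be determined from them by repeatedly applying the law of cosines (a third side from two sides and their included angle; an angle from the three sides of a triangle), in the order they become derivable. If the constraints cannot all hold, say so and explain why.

The constraints are consistent. Derivable facts, in order:
After 1 step:
- AG ≈ 46.78
- IA ≈ 31.58
- KD = √157
After 2 steps:
- AF ≈ 30.19
- GM ≈ 44.71
- ∠AGD = 22.63°
- ∠AID = 99.11°
- ∠DAG = 7.37°
- ∠DAI = 20.89°
- ∠DKI = 63.96°
- ∠IDK = 56.04°
After 3 steps:
- ∠AFI = 115.06°
- ∠AGM = 2.72°
- ∠AMG = 132.28°
- ∠FAI = 4.94°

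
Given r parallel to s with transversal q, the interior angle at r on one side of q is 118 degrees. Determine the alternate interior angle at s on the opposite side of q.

Alternate interior angles formed by parallel lines and a transversal are equal.
The given angle is 118 degrees.
The alternate interior angle = 118 degrees.

118 degrees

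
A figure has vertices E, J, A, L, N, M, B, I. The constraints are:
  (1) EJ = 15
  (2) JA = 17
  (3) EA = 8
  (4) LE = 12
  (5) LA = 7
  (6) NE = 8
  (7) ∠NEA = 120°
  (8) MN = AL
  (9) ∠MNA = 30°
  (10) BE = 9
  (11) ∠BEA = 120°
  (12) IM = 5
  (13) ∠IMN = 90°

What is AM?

From the given relations: MN = AL = 7.
Step 1: By the law of cosines on triangle NEA: NA² = 8² + 8² − 2·8·8·cos(120°) = 192, so NA = 8·√3.
Step 2: By the law of cosines on triangle ANM: AM² = (8·√3)² + 7² − 2·8·√3·7·cos(30°) = 73, so AM = √73.

Therefore, the length of AM = √73.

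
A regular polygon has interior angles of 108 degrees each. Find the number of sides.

Each interior angle of a regular n-gon is (n - 2) * 180 / n.
Setting this equal to 108:
(n - 2) * 180 / n = 108
Each exterior angle = 180 - 108 = 72 degrees.
Since exterior angles sum to 360: n = 360 / 72 = 5.

5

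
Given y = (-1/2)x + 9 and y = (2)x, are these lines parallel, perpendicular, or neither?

Slope of line 1: m1 = -1/2
Slope of line 2: m2 = 2
m1 * m2 = (-1/2) * (2) = -1 = -1, so the lines are perpendicular.

Perpendicular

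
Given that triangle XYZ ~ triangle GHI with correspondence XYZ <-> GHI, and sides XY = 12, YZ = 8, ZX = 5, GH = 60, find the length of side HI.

Since the triangles are similar, the ratio of corresponding sides is constant.
Scale factor k = GH / XY = 60 / 12 = 5
HI = k * YZ = 5 * 8 = 40

40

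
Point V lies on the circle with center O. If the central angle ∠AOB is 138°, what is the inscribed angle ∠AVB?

Inscribed angle = 138° / 2 = 69° (inscribed angle theorem).

69°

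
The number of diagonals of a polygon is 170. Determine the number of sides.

Using d = n(n - 3)/2, we solve 170 = n(n - 3)/2.
So n(n - 3) = 340.
Testing n = 20: 20 * 17 = 340 = 340. Correct.
The polygon has 20 sides.

20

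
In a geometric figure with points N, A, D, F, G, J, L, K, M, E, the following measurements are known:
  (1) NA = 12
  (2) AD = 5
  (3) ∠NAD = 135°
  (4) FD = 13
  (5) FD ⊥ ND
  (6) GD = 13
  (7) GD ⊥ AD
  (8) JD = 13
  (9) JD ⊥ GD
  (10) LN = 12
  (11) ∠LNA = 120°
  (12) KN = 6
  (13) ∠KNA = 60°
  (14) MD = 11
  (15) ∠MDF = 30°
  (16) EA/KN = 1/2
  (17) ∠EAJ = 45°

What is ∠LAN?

Step 1: By the law of cosines on triangle ANL: AL² = 12² + 12² − 2·12·12·cos(120°) = 432, so AL = 12·√3.
Step 2: By the inverse law of cosines on triangle LAN: cos(∠LAN) = ((12·√3)² + 12² − 12²) / (2·12·√3·12) = 432/498.83 = 0.866, so ∠LAN = 30°.

Therefore, the measure of angle ∠LAN = 30°.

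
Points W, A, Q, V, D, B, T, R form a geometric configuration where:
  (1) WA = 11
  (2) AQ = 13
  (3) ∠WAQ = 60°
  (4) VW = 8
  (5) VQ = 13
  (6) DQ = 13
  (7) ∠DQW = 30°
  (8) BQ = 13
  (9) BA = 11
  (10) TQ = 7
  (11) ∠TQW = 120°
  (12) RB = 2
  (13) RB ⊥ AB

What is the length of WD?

Step 1: By the law of cosines on triangle QAW: QW² = 13² + 11² − 2·13·11·cos(60°) = 147, so QW = 7·√3.
Step 2: By the law of cosines on triangle WQD: WD² = (7·√3)² + 13² − 2·7·√3·13·cos(30°) = 43, so WD = √43.

Therefore, the length of WD = √43.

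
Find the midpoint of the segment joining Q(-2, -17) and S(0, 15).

M = ((x₁ + x₂)/2, (y₁ + y₂)/2)
= ((-2 + 0)/2, (-17 + 15)/2)
= (-2/2, -2/2) = (-1, -1)

(-1, -1)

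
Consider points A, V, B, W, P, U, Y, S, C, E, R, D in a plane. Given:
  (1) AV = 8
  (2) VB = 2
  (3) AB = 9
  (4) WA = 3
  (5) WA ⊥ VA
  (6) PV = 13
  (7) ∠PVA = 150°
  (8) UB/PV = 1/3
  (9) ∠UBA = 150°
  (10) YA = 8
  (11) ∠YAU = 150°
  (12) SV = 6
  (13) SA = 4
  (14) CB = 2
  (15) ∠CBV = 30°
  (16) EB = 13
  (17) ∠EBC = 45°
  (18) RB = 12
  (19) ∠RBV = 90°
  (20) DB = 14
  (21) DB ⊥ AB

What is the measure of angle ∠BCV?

Step 1: By the law of cosines on triangle CBV: CV² = 2² + 2² − 2·2·2·cos(30°) = 1.07, so CV ≈ 1.04.
Step 2: By the inverse law of cosines on triangle BCV: cos(∠BCV) = (2² + 1.04² − 2²) / (2·2·1.04) = 1.07/4.14 = 0.2588, so ∠BCV = 75°.

Therefore, the measure of angle ∠BCV = 75°.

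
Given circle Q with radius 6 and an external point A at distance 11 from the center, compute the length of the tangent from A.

The tangent, radius, and line from the external point to the center form a right triangle.
The right angle is where the tangent meets the radius.
By the Pythagorean theorem: tangent² + 6² = 11²
tangent² = 121 - 36 = 85
tangent = sqrt(85)

sqrt(85)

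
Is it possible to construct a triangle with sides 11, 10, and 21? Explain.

The longest side is 21. The other two sides sum to 10 + 11 = 21.
Since 21 ≤ 21, the two shorter sides cannot reach around to close the triangle.

No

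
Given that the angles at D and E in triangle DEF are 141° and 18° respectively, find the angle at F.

By the triangle angle sum property, the three interior angles of any triangle add up to 180°.
We know angle D = 141° and angle E = 18°, so their sum is 159°.
Therefore angle F = 180° - 159° = 21°.

21 degrees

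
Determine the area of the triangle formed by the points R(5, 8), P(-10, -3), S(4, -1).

Using the Shoelace formula for a triangle:
Area = (1/2)|x0(y1 - y2) + x1(y2 - y0) + x2(y0 - y1)|
Area = (1/2)|5(-3 - -1) + -10(-1 - 8) + 4(8 - -3)|
Area = (1/2)|-10 + 90 + 44|
Area = (1/2)|124|
Area = (1/2)(124)
Area = 62

62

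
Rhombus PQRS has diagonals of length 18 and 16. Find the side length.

In a rhombus, the diagonals bisect each other perpendicularly, creating four congruent right triangles.
Each triangle has legs 9 (half of 18) and 8 (half of 16).
The hypotenuse of each right triangle is a side of the rhombus:
side = sqrt(9^2 + 8^2) = sqrt(145)

sqrt(145)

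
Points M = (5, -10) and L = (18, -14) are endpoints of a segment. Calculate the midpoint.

The midpoint is the average of the coordinates:
x: (5 + 18)/2 = 23/2
y: (-10 + -14)/2 = -12
Midpoint = (23/2, -12)

(23/2, -12)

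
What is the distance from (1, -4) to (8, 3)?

d = sqrt((7)^2 + (7)^2) = sqrt(98) = 7*sqrt(2)

7*sqrt(2)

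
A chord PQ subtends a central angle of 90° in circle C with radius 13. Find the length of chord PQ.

Chord length = 2r sin(θ/2)
= 2 × 13 × sin(90°/2)
= 2 × 13 × sin(45°)
= 13*sqrt(2)

13*sqrt(2)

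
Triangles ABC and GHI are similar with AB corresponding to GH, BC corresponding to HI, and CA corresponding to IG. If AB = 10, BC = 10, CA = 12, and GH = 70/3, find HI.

k = 70/3/10 = 7/3. HI = 7/3 * 10 = 70/3.

70/3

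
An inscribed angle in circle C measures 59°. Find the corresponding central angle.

By the inscribed angle theorem, the central angle is twice the inscribed angle.
Central angle = 2 × 59° = 118°

118°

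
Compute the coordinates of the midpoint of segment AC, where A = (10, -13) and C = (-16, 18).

The midpoint is the point halfway along the segment.
Move half the horizontal distance: 10 + (-16 - 10)/2 = 10 + -26/2 = -3
Move half the vertical distance: -13 + (18 - -13)/2 = -13 + 31/2 = 5/2
Midpoint = (-3, 5/2)

(-3, 5/2)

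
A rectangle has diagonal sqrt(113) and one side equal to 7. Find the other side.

b = sqrt(d^2 - a^2) = sqrt(113 - 49) = sqrt(64) = 8

8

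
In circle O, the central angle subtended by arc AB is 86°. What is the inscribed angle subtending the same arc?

An inscribed angle intercepts an arc from a point on the circle, while the central angle intercepts the same arc from the center.
The inscribed angle is always half the central angle: 86° / 2 = 43°.

43°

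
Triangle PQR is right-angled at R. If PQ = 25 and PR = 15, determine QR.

By the Pythagorean theorem: QR^2 = PQ^2 - PR^2
QR^2 = 25^2 - 15^2 = 625 - 225 = 400
QR = sqrt(400) = 20

20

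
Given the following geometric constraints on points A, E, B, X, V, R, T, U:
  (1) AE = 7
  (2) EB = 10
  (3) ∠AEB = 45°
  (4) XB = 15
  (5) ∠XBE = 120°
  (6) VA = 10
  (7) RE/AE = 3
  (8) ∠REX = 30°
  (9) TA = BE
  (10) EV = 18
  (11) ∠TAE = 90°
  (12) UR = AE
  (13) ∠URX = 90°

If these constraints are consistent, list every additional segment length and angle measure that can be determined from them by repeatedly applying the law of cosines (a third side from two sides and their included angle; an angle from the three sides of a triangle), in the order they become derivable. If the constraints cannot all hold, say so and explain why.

These constraints are not satisfiable: by the triangle inequality in triangle AEV, (1) AE = 7 and (6) VA = 10 force EV ≤ 7 + 10 = 17, but (10) says EV = 18. No planar figure meets all of them, so nothing further can be derived.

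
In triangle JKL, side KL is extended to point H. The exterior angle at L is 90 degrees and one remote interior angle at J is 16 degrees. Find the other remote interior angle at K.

The exterior angle theorem states that an exterior angle equals the sum of the two non-adjacent interior angles.
So 90 = 16 + angle K, which gives angle K = 90 - 16 = 74 degrees.

74 degrees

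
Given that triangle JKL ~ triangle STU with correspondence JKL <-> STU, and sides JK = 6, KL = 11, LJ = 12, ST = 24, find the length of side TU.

k = 24/6 = 4. TU = 4 * 11 = 44.

44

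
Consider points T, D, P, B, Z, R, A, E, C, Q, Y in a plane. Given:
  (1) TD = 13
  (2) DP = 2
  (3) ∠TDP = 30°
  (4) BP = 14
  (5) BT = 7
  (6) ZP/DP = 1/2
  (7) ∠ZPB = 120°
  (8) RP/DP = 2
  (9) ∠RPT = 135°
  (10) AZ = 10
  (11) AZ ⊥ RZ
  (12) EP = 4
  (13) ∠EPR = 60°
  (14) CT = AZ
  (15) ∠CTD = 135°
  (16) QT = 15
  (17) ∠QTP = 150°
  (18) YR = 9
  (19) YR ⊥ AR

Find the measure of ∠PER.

From the given relations: RP = 2·DP = 2·2 = 4.
Step 1: By the law of cosines on triangle EPR: ER² = 4² + 4² − 2·4·4·cos(60°) = 16, so ER = 4.
Step 2: By the inverse law of cosines on triangle PER: cos(∠PER) = (4² + 4² − 4²) / (2·4·4) = 16/32 = 0.5, so ∠PER = 60°.

Therefore, the measure of angle ∠PER = 60°.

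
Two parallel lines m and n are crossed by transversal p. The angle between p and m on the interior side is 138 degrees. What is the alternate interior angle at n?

Alternate interior angles are equal: 138 degrees.

138 degrees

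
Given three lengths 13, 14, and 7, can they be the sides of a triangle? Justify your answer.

Yes.
The triangle inequality requires that the sum of any two sides exceeds the third.
Here 7 + 13 = 20 > 14, so the condition is met.

Yes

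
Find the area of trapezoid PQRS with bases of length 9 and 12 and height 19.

Area = (9 + 12) * 19 / 2 = 399 / 2 = 399/2

399/2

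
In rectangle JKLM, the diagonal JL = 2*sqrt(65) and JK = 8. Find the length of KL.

Using the Pythagorean theorem: d^2 = a^2 + b^2
b^2 = d^2 - a^2
b^2 = 260 - 64
b^2 = 196
b = sqrt(196) = 14

14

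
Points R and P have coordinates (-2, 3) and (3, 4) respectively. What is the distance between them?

The horizontal distance is |3 - -2| = 5 and the vertical distance is |4 - 3| = 1.
By the Pythagorean theorem, d = sqrt(5^2 + 1^2) = sqrt(26).

sqrt(26)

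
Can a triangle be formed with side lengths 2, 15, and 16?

For three segments to close into a triangle, no single side can be as long as the other two combined.
The longest side is 16, and 2 + 15 = 17 > 16.
A triangle can be formed.

Yes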